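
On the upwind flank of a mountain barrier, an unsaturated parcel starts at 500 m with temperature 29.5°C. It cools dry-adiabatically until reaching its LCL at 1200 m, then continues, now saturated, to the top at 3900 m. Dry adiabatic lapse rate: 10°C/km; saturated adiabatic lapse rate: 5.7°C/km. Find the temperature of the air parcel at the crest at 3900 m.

500–1200 m, dry: Δz = 0.7 km ⇒ ΔT = -7°C; T = 22.5°C
1200–3900 m, saturated: Δz = 2.7 km ⇒ ΔT = -15.39°C; T = 7.11°C

7.11°C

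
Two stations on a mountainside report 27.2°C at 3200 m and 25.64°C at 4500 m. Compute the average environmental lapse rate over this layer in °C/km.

Γ = −ΔT/Δz = (27.2 − 25.64) / (4500 − 3200) m
  = 1.56°C / 1.3 km = 1.2°C/km

1.2°C/km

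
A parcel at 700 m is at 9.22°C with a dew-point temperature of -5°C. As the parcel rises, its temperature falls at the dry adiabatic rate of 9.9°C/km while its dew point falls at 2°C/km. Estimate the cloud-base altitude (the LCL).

2500 m

T and T_d converge at 9.9 − 2 = 7.9°C per km
Height above start = (9.22 − (-5)) / 7.9 = 1.8 km
LCL altitude = 700 m + 1800 m = 2500 m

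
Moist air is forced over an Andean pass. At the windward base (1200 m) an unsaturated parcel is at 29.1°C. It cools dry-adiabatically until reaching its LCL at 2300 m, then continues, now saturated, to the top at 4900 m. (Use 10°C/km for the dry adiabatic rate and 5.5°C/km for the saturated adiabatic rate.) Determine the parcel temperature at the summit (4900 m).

From 1200 m to 2300 m (dry): cools by 10 × 1.1 = 11°C, giving 18.1°C.
From 2300 m to 4900 m (saturated): cools by 5.5 × 2.6 = 14.3°C, giving 3.8°C.

3.8°C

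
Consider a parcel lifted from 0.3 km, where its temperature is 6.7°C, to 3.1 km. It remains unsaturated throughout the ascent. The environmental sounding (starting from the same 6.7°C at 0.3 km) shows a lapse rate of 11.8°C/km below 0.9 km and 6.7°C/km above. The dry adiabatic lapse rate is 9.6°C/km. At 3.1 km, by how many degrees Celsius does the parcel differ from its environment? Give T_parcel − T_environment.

Parcel:
  From 300 m to 3100 m (dry): cools by 9.6 × 2.8 = 26.88°C, giving -20.18°C.
Environment:
  From 300 m to 900 m (environment, lower layer): cools by 11.8 × 0.6 = 7.08°C, giving -0.38°C.
  From 900 m to 3100 m (environment, upper layer): cools by 6.7 × 2.2 = 14.74°C, giving -15.12°C.
T_parcel − T_env = -20.18 − (-15.12) = -5.06°C

-5.06°C (parcel cooler than environment)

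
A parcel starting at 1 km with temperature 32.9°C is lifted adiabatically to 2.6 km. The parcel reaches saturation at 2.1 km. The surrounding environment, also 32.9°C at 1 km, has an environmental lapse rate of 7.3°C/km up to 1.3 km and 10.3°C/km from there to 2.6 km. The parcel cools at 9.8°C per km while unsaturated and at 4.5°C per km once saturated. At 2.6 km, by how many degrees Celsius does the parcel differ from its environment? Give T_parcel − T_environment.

+2.55°C (parcel warmer than environment)

Parcel:
  Dry to 2100 m: -9.8 × 1.1 km = -10.78°C, so T = 22.12°C.
  Saturated to 2600 m: -4.5 × 0.5 km = -2.25°C, so T = 19.87°C.
Environment:
  Environment, lower layer to 1300 m: -7.3 × 0.3 km = -2.19°C, so T = 30.71°C.
  Environment, upper layer to 2600 m: -10.3 × 1.3 km = -13.39°C, so T = 17.32°C.
T_parcel − T_env = 19.87 − 17.32 = +2.55°C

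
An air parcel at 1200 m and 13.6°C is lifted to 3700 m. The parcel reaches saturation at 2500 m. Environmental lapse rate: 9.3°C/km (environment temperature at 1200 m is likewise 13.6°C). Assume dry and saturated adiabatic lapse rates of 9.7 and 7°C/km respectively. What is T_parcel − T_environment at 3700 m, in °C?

+2.24°C (parcel warmer than environment)

Parcel:
  Dry to 2500 m: -9.7 × 1.3 km = -12.61°C, so T = 0.99°C.
  Saturated to 3700 m: -7 × 1.2 km = -8.4°C, so T = -7.41°C.
Environment:
  Environment to 3700 m: -9.3 × 2.5 km = -23.25°C, so T = -9.65°C.
T_parcel − T_env = -7.41 − (-9.65) = +2.24°C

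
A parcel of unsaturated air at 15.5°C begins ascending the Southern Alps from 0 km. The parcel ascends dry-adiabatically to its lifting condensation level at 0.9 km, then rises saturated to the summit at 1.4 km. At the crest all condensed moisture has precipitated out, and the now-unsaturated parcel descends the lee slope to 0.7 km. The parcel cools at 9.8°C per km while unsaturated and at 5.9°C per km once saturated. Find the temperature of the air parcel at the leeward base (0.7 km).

0–900 m, dry: Δz = 0.9 km ⇒ ΔT = -8.82°C; T = 6.68°C
900–1400 m, saturated: Δz = 0.5 km ⇒ ΔT = -2.95°C; T = 3.73°C
1400–700 m, dry descent: Δz = 0.7 km ⇒ ΔT = +6.86°C; T = 10.59°C

10.59°C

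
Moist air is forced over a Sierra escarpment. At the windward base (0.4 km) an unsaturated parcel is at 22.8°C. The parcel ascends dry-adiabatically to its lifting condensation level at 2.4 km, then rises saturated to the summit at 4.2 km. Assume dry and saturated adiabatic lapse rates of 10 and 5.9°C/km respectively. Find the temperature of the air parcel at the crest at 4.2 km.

From 400 m to 2400 m (dry): cools by 10 × 2 = 20°C, giving 2.8°C.
From 2400 m to 4200 m (saturated): cools by 5.9 × 1.8 = 10.62°C, giving -7.82°C.

-7.82°C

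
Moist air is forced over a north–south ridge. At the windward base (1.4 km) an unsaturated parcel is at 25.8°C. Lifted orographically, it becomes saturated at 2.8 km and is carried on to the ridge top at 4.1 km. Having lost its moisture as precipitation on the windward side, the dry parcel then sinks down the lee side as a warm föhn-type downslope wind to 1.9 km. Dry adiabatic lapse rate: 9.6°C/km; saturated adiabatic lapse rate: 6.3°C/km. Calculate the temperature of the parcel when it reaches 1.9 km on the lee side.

1400 → 2800 m (dry, 9.6°C/km): ΔT = -9.6 × 1.4 = -13.44°C → T = 12.36°C
2800 → 4100 m (saturated, 6.3°C/km): ΔT = -6.3 × 1.3 = -8.19°C → T = 4.17°C
4100 → 1900 m (dry descent, 9.6°C/km): ΔT = +9.6 × 2.2 = +21.12°C → T = 25.29°C

25.29°C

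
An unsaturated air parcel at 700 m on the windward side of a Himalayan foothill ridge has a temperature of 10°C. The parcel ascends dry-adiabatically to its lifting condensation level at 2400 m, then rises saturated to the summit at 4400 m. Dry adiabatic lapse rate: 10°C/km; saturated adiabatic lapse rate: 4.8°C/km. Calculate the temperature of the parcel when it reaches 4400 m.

-16.6°C

700–2400 m, dry: Δz = 1.7 km ⇒ ΔT = -17°C; T = -7°C
2400–4400 m, saturated: Δz = 2 km ⇒ ΔT = -9.6°C; T = -16.6°C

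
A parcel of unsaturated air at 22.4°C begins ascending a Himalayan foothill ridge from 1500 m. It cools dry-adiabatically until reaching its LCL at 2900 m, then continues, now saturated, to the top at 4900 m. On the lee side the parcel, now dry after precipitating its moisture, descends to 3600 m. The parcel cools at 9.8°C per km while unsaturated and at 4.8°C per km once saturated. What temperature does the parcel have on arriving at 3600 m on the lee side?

1500–2900 m, dry: Δz = 1.4 km ⇒ ΔT = -13.72°C; T = 8.68°C
2900–4900 m, saturated: Δz = 2 km ⇒ ΔT = -9.6°C; T = -0.92°C
4900–3600 m, dry descent: Δz = 1.3 km ⇒ ΔT = +12.74°C; T = 11.82°C

11.82°C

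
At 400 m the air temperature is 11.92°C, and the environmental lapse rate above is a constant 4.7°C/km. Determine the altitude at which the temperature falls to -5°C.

Height above start = (11.92 − (-5)) / 4.7 = 3.6 km
Altitude = 400 m + 3600 m = 4000 m

4000 m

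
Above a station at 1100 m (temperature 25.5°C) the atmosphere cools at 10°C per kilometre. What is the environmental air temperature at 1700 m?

From 1100 m to 1700 m (environmental): cools by 10 × 0.6 = 6°C, giving 19.5°C.

19.5°C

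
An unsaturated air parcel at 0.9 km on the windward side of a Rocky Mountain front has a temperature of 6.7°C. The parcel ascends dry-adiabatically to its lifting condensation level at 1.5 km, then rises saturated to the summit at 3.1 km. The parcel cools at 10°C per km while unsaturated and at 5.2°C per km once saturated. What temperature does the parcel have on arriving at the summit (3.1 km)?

900–1500 m, dry: Δz = 0.6 km ⇒ ΔT = -6°C; T = 0.7°C
1500–3100 m, saturated: Δz = 1.6 km ⇒ ΔT = -8.32°C; T = -7.62°C

-7.62°C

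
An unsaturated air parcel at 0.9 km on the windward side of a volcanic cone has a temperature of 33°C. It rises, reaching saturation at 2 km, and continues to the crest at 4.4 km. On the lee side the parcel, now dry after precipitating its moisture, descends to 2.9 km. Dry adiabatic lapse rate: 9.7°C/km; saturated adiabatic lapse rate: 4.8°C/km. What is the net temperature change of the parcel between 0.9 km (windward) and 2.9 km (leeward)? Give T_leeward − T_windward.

-7.64°C

Dry to 2000 m: -9.7 × 1.1 km = -10.67°C, so T = 22.33°C.
Saturated to 4400 m: -4.8 × 2.4 km = -11.52°C, so T = 10.81°C.
Dry descent to 2900 m: +9.7 × 1.5 km = +14.55°C, so T = 25.36°C.
Net change vs windward start: 25.36 − 33 = -7.64°C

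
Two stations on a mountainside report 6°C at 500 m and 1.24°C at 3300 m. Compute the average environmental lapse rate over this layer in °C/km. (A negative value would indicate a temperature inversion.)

Γ = −ΔT/Δz = (6 − 1.24) / (3300 − 500) m
  = 4.76°C / 2.8 km = 1.7°C/km

1.7°C/km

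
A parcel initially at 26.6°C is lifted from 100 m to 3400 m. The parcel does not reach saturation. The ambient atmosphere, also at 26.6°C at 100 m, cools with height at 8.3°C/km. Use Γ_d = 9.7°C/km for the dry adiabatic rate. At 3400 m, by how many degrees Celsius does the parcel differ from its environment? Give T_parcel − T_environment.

Parcel:
  100–3400 m, dry: Δz = 3.3 km ⇒ ΔT = -32.01°C; T = -5.41°C
Environment:
  100–3400 m, environment: Δz = 3.3 km ⇒ ΔT = -27.39°C; T = -0.79°C
T_parcel − T_env = -5.41 − (-0.79) = -4.62°C

-4.62°C (parcel cooler than environment)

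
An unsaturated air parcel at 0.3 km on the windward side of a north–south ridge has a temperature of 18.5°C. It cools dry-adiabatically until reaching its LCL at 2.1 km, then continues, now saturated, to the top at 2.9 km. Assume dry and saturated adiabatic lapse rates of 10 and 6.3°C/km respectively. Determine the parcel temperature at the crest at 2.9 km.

300–2100 m, dry: Δz = 1.8 km ⇒ ΔT = -18°C; T = 0.5°C
2100–2900 m, saturated: Δz = 0.8 km ⇒ ΔT = -5.04°C; T = -4.54°C

-4.54°C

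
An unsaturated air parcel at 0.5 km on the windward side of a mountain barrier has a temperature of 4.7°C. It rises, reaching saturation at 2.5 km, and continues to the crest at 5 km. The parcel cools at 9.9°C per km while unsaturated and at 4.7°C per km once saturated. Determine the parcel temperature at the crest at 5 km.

-26.85°C

500 → 2500 m (dry, 9.9°C/km): ΔT = -9.9 × 2 = -19.8°C → T = -15.1°C
2500 → 5000 m (saturated, 4.7°C/km): ΔT = -4.7 × 2.5 = -11.75°C → T = -26.85°C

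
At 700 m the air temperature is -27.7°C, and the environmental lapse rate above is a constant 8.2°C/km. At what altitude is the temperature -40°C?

2200 m

Height above start = (-27.7 − (-40)) / 8.2 = 1.5 km
Altitude = 700 m + 1500 m = 2200 m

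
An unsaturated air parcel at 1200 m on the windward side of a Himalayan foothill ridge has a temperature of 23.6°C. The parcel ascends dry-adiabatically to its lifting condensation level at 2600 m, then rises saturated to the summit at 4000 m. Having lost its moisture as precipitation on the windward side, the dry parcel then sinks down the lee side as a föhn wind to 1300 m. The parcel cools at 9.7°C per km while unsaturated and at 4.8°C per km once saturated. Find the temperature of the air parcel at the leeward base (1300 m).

29.49°C

1200 → 2600 m (dry, 9.7°C/km): ΔT = -9.7 × 1.4 = -13.58°C → T = 10.02°C
2600 → 4000 m (saturated, 4.8°C/km): ΔT = -4.8 × 1.4 = -6.72°C → T = 3.3°C
4000 → 1300 m (dry descent, 9.7°C/km): ΔT = +9.7 × 2.7 = +26.19°C → T = 29.49°C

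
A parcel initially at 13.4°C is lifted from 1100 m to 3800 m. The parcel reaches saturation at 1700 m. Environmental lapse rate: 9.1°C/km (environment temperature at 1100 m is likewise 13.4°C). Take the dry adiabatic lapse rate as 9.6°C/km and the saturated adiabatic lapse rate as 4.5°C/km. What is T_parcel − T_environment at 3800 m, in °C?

+9.36°C (parcel warmer than environment)

Parcel:
  1100 → 1700 m (dry, 9.6°C/km): ΔT = -9.6 × 0.6 = -5.76°C → T = 7.64°C
  1700 → 3800 m (saturated, 4.5°C/km): ΔT = -4.5 × 2.1 = -9.45°C → T = -1.81°C
Environment:
  1100 → 3800 m (environment, 9.1°C/km): ΔT = -9.1 × 2.7 = -24.57°C → T = -11.17°C
T_parcel − T_env = -1.81 − (-11.17) = +9.36°C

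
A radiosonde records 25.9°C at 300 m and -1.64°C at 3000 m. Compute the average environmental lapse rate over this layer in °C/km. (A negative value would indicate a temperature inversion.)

Γ = −ΔT/Δz = (25.9 − (-1.64)) / (3000 − 300) m
  = 27.54°C / 2.7 km = 10.2°C/km

10.2°C/km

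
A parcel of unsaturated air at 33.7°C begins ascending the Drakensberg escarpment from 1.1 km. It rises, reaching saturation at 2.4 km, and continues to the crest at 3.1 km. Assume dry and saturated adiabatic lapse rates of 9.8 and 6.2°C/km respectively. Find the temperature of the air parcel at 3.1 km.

1100 → 2400 m (dry, 9.8°C/km): ΔT = -9.8 × 1.3 = -12.74°C → T = 20.96°C
2400 → 3100 m (saturated, 6.2°C/km): ΔT = -6.2 × 0.7 = -4.34°C → T = 16.62°C

16.62°C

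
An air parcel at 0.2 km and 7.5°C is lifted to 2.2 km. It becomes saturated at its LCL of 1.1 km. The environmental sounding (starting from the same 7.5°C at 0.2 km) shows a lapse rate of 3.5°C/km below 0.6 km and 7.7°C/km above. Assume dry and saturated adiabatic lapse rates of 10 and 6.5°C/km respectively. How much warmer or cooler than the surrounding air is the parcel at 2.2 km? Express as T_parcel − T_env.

Parcel:
  200–1100 m, dry: Δz = 0.9 km ⇒ ΔT = -9°C; T = -1.5°C
  1100–2200 m, saturated: Δz = 1.1 km ⇒ ΔT = -7.15°C; T = -8.65°C
Environment:
  200–600 m, environment, lower layer: Δz = 0.4 km ⇒ ΔT = -1.4°C; T = 6.1°C
  600–2200 m, environment, upper layer: Δz = 1.6 km ⇒ ΔT = -12.32°C; T = -6.22°C
T_parcel − T_env = -8.65 − (-6.22) = -2.43°C

-2.43°C (parcel cooler than environment)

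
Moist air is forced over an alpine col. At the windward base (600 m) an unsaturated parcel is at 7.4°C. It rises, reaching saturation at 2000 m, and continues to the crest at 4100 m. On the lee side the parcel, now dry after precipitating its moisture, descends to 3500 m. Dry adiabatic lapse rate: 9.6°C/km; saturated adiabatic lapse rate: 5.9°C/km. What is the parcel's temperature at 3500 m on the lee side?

600–2000 m, dry: Δz = 1.4 km ⇒ ΔT = -13.44°C; T = -6.04°C
2000–4100 m, saturated: Δz = 2.1 km ⇒ ΔT = -12.39°C; T = -18.43°C
4100–3500 m, dry descent: Δz = 0.6 km ⇒ ΔT = +5.76°C; T = -12.67°C

-12.67°C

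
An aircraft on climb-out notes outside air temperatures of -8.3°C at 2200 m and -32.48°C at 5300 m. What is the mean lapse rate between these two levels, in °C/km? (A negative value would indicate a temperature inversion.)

Γ = −ΔT/Δz = (-8.3 − (-32.48)) / (5300 − 2200) m
  = 24.18°C / 3.1 km = 7.8°C/km

7.8°C/km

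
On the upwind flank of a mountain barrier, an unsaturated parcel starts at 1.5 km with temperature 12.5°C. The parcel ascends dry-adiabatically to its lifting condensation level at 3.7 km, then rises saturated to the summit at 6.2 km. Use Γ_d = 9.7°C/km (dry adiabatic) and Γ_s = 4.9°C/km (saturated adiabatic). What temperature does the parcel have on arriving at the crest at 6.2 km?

-21.09°C

Dry to 3700 m: -9.7 × 2.2 km = -21.34°C, so T = -8.84°C.
Saturated to 6200 m: -4.9 × 2.5 km = -12.25°C, so T = -21.09°C.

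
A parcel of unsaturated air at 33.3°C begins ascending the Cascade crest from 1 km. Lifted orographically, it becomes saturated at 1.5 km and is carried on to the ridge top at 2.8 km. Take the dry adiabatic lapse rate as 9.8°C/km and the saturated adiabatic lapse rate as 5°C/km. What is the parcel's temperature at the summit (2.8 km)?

1000–1500 m, dry: Δz = 0.5 km ⇒ ΔT = -4.9°C; T = 28.4°C
1500–2800 m, saturated: Δz = 1.3 km ⇒ ΔT = -6.5°C; T = 21.9°C

21.9°C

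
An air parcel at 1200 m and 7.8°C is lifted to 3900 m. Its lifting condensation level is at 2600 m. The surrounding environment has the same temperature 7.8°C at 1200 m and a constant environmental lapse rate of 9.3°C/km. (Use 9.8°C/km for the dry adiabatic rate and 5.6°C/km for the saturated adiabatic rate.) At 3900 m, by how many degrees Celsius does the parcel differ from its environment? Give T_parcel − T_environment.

Parcel:
  From 1200 m to 2600 m (dry): cools by 9.8 × 1.4 = 13.72°C, giving -5.92°C.
  From 2600 m to 3900 m (saturated): cools by 5.6 × 1.3 = 7.28°C, giving -13.2°C.
Environment:
  From 1200 m to 3900 m (environment): cools by 9.3 × 2.7 = 25.11°C, giving -17.31°C.
T_parcel − T_env = -13.2 − (-17.31) = +4.11°C

+4.11°C (parcel warmer than environment)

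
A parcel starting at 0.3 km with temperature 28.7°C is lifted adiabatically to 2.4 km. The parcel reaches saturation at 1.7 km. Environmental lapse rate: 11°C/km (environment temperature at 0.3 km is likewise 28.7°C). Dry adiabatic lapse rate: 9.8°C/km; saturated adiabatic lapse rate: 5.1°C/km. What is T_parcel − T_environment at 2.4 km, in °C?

Parcel:
  300 → 1700 m (dry, 9.8°C/km): ΔT = -9.8 × 1.4 = -13.72°C → T = 14.98°C
  1700 → 2400 m (saturated, 5.1°C/km): ΔT = -5.1 × 0.7 = -3.57°C → T = 11.41°C
Environment:
  300 → 2400 m (environment, 11°C/km): ΔT = -11 × 2.1 = -23.1°C → T = 5.6°C
T_parcel − T_env = 11.41 − 5.6 = +5.81°C

+5.81°C (parcel warmer than environment)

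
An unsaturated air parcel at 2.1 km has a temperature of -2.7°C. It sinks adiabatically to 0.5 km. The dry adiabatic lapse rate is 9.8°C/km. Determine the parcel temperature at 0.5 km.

2100 → 500 m (dry adiabatic, 9.8°C/km): ΔT = +9.8 × 1.6 = +15.68°C → T = 12.98°C

12.98°C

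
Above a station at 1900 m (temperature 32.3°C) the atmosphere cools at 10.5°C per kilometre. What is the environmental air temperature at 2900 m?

21.8°C

1900 → 2900 m (environmental, 10.5°C/km): ΔT = -10.5 × 1 = -10.5°C → T = 21.8°C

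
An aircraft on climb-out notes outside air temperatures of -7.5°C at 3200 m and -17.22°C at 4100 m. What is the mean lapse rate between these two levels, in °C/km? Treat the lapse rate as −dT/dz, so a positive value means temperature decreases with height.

Γ = −ΔT/Δz = (-7.5 − (-17.22)) / (4100 − 3200) m
  = 9.72°C / 0.9 km = 10.8°C/km

10.8°C/km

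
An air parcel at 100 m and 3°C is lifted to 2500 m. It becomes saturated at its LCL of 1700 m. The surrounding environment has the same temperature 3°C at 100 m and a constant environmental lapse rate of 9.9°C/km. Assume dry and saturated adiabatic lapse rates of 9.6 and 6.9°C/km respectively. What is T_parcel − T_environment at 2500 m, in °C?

Parcel:
  From 100 m to 1700 m (dry): cools by 9.6 × 1.6 = 15.36°C, giving -12.36°C.
  From 1700 m to 2500 m (saturated): cools by 6.9 × 0.8 = 5.52°C, giving -17.88°C.
Environment:
  From 100 m to 2500 m (environment): cools by 9.9 × 2.4 = 23.76°C, giving -20.76°C.
T_parcel − T_env = -17.88 − (-20.76) = +2.88°C

+2.88°C (parcel warmer than environment)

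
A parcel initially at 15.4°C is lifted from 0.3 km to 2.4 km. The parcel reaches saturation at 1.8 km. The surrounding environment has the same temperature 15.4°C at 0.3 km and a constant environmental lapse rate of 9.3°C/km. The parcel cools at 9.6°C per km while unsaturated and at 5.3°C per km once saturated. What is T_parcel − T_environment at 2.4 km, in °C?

+1.95°C (parcel warmer than environment)

Parcel:
  300 → 1800 m (dry, 9.6°C/km): ΔT = -9.6 × 1.5 = -14.4°C → T = 1°C
  1800 → 2400 m (saturated, 5.3°C/km): ΔT = -5.3 × 0.6 = -3.18°C → T = -2.18°C
Environment:
  300 → 2400 m (environment, 9.3°C/km): ΔT = -9.3 × 2.1 = -19.53°C → T = -4.13°C
T_parcel − T_env = -2.18 − (-4.13) = +1.95°C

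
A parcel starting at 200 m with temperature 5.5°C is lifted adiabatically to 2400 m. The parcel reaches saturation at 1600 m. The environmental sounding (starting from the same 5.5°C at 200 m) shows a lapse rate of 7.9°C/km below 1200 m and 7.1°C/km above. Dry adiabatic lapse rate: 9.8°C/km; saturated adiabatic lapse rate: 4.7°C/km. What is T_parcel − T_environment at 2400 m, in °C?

Parcel:
  200–1600 m, dry: Δz = 1.4 km ⇒ ΔT = -13.72°C; T = -8.22°C
  1600–2400 m, saturated: Δz = 0.8 km ⇒ ΔT = -3.76°C; T = -11.98°C
Environment:
  200–1200 m, environment, lower layer: Δz = 1 km ⇒ ΔT = -7.9°C; T = -2.4°C
  1200–2400 m, environment, upper layer: Δz = 1.2 km ⇒ ΔT = -8.52°C; T = -10.92°C
T_parcel − T_env = -11.98 − (-10.92) = -1.06°C

-1.06°C (parcel cooler than environment)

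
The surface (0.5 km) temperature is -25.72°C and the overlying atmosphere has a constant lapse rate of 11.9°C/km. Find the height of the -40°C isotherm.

1.7 km

Height above start = (-25.72 − (-40)) / 11.9 = 1.2 km
Altitude = 500 m + 1200 m = 1700 m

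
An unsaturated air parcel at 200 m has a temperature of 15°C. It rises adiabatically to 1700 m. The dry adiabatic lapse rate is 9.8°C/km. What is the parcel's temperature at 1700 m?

0.3°C

200 → 1700 m (dry adiabatic, 9.8°C/km): ΔT = -9.8 × 1.5 = -14.7°C → T = 0.3°C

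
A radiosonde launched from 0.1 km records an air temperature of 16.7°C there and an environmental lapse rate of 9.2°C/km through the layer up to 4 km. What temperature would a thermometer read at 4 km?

From 100 m to 4000 m (environmental): cools by 9.2 × 3.9 = 35.88°C, giving -19.18°C.

-19.18°C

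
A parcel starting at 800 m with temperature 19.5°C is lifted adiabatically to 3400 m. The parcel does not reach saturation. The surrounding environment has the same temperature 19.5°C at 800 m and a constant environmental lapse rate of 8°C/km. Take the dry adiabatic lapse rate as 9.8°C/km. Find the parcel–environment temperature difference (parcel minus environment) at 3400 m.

-4.68°C (parcel cooler than environment)

Parcel:
  Dry to 3400 m: -9.8 × 2.6 km = -25.48°C, so T = -5.98°C.
Environment:
  Environment to 3400 m: -8 × 2.6 km = -20.8°C, so T = -1.3°C.
T_parcel − T_env = -5.98 − (-1.3) = -4.68°C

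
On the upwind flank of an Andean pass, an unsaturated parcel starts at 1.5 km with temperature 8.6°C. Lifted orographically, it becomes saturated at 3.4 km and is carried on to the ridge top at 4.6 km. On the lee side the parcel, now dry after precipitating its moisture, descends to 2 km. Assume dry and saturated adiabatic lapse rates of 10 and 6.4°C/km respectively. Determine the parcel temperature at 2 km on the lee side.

7.92°C

Dry to 3400 m: -10 × 1.9 km = -19°C, so T = -10.4°C.
Saturated to 4600 m: -6.4 × 1.2 km = -7.68°C, so T = -18.08°C.
Dry descent to 2000 m: +10 × 2.6 km = +26°C, so T = 7.92°C.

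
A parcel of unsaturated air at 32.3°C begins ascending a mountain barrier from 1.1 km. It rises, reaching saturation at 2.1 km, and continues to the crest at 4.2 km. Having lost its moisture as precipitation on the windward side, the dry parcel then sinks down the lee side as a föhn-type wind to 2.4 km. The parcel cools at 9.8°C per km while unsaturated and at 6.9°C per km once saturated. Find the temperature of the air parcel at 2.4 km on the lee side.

1100–2100 m, dry: Δz = 1 km ⇒ ΔT = -9.8°C; T = 22.5°C
2100–4200 m, saturated: Δz = 2.1 km ⇒ ΔT = -14.49°C; T = 8.01°C
4200–2400 m, dry descent: Δz = 1.8 km ⇒ ΔT = +17.64°C; T = 25.65°C

25.65°C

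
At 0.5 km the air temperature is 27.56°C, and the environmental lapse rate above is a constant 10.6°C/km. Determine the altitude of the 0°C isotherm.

Height above start = (27.56 − 0) / 10.6 = 2.6 km
Altitude = 500 m + 2600 m = 3100 m

3.1 km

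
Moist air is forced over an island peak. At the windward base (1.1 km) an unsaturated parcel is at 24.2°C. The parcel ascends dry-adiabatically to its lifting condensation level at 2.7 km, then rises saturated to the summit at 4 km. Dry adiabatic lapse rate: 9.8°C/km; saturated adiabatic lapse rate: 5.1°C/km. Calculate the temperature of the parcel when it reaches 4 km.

1100–2700 m, dry: Δz = 1.6 km ⇒ ΔT = -15.68°C; T = 8.52°C
2700–4000 m, saturated: Δz = 1.3 km ⇒ ΔT = -6.63°C; T = 1.89°C

1.89°C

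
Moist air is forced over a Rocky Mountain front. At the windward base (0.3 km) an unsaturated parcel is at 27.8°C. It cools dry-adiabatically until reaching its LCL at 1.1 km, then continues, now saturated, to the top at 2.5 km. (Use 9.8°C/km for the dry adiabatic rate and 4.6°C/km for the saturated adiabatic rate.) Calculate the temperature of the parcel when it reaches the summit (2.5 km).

From 300 m to 1100 m (dry): cools by 9.8 × 0.8 = 7.84°C, giving 19.96°C.
From 1100 m to 2500 m (saturated): cools by 4.6 × 1.4 = 6.44°C, giving 13.52°C.

13.52°C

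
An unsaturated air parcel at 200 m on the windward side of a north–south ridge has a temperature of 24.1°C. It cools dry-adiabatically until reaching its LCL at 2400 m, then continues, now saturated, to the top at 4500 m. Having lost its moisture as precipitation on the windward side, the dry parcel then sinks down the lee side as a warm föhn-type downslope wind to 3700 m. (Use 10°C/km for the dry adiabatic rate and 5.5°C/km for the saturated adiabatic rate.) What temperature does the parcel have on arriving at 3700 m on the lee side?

-1.45°C

From 200 m to 2400 m (dry): cools by 10 × 2.2 = 22°C, giving 2.1°C.
From 2400 m to 4500 m (saturated): cools by 5.5 × 2.1 = 11.55°C, giving -9.45°C.
From 4500 m to 3700 m (dry descent): warms by 10 × 0.8 = 8°C, giving -1.45°C.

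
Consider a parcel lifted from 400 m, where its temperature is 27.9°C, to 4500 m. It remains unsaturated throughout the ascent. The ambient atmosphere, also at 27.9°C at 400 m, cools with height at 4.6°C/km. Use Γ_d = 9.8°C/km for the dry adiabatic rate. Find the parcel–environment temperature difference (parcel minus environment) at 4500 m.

Parcel:
  From 400 m to 4500 m (dry): cools by 9.8 × 4.1 = 40.18°C, giving -12.28°C.
Environment:
  From 400 m to 4500 m (environment): cools by 4.6 × 4.1 = 18.86°C, giving 9.04°C.
T_parcel − T_env = -12.28 − 9.04 = -21.32°C

-21.32°C (parcel cooler than environment)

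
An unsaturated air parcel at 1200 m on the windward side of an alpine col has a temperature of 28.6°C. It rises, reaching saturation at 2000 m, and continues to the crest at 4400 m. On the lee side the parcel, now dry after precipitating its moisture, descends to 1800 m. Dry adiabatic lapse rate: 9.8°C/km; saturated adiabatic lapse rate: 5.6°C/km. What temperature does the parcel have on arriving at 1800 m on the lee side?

32.8°C

Dry to 2000 m: -9.8 × 0.8 km = -7.84°C, so T = 20.76°C.
Saturated to 4400 m: -5.6 × 2.4 km = -13.44°C, so T = 7.32°C.
Dry descent to 1800 m: +9.8 × 2.6 km = +25.48°C, so T = 32.8°C.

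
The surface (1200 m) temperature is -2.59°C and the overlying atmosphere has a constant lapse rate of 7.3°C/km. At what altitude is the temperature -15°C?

2900 m

Height above start = (-2.59 − (-15)) / 7.3 = 1.7 km
Altitude = 1200 m + 1700 m = 2900 m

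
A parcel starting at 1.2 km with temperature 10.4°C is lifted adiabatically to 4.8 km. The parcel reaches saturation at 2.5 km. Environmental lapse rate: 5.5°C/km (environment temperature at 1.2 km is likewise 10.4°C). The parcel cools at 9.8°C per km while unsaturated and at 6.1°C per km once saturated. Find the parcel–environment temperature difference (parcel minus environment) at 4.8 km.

Parcel:
  Dry to 2500 m: -9.8 × 1.3 km = -12.74°C, so T = -2.34°C.
  Saturated to 4800 m: -6.1 × 2.3 km = -14.03°C, so T = -16.37°C.
Environment:
  Environment to 4800 m: -5.5 × 3.6 km = -19.8°C, so T = -9.4°C.
T_parcel − T_env = -16.37 − (-9.4) = -6.97°C

-6.97°C (parcel cooler than environment)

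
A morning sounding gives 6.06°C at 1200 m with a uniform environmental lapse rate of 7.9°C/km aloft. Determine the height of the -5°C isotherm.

2600 m

Height above start = (6.06 − (-5)) / 7.9 = 1.4 km
Altitude = 1200 m + 1400 m = 2600 m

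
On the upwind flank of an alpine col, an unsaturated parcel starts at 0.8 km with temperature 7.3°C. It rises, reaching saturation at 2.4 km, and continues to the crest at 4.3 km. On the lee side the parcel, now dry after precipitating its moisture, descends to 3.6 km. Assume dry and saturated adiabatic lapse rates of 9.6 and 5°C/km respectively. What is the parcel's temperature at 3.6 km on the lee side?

-10.84°C

From 800 m to 2400 m (dry): cools by 9.6 × 1.6 = 15.36°C, giving -8.06°C.
From 2400 m to 4300 m (saturated): cools by 5 × 1.9 = 9.5°C, giving -17.56°C.
From 4300 m to 3600 m (dry descent): warms by 9.6 × 0.7 = 6.72°C, giving -10.84°C.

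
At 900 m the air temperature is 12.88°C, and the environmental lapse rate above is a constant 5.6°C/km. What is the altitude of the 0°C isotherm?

3200 m

Height above start = (12.88 − 0) / 5.6 = 2.3 km
Altitude = 900 m + 2300 m = 3200 m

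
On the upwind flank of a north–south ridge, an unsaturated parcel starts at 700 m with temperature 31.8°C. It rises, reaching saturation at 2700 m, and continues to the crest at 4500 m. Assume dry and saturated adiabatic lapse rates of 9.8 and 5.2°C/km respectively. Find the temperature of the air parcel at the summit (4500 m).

2.84°C

700–2700 m, dry: Δz = 2 km ⇒ ΔT = -19.6°C; T = 12.2°C
2700–4500 m, saturated: Δz = 1.8 km ⇒ ΔT = -9.36°C; T = 2.84°C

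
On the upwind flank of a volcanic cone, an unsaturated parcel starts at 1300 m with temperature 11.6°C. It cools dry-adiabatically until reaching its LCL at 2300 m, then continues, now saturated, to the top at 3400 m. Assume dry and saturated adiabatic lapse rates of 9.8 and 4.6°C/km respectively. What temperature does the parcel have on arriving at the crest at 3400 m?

-3.26°C

Dry to 2300 m: -9.8 × 1 km = -9.8°C, so T = 1.8°C.
Saturated to 3400 m: -4.6 × 1.1 km = -5.06°C, so T = -3.26°C.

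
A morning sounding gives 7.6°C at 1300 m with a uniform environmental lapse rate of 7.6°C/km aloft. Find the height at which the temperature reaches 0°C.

2300 m

Height above start = (7.6 − 0) / 7.6 = 1 km
Altitude = 1300 m + 1000 m = 2300 m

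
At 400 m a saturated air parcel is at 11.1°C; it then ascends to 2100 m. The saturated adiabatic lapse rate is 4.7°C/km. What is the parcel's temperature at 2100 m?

3.11°C

400–2100 m, saturated adiabatic: Δz = 1.7 km ⇒ ΔT = -7.99°C; T = 3.11°C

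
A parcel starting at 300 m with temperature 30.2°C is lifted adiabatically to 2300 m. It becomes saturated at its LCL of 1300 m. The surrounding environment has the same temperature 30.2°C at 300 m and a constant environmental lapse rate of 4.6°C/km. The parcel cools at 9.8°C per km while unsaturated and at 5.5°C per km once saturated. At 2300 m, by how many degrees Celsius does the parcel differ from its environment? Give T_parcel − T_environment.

Parcel:
  300 → 1300 m (dry, 9.8°C/km): ΔT = -9.8 × 1 = -9.8°C → T = 20.4°C
  1300 → 2300 m (saturated, 5.5°C/km): ΔT = -5.5 × 1 = -5.5°C → T = 14.9°C
Environment:
  300 → 2300 m (environment, 4.6°C/km): ΔT = -4.6 × 2 = -9.2°C → T = 21°C
T_parcel − T_env = 14.9 − 21 = -6.1°C

-6.1°C (parcel cooler than environment)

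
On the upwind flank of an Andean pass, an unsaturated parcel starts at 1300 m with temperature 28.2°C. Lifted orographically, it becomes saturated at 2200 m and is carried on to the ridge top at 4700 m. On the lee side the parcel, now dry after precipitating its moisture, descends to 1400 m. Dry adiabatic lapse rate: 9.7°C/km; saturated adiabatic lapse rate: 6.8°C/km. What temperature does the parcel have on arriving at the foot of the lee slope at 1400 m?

34.48°C

1300–2200 m, dry: Δz = 0.9 km ⇒ ΔT = -8.73°C; T = 19.47°C
2200–4700 m, saturated: Δz = 2.5 km ⇒ ΔT = -17°C; T = 2.47°C
4700–1400 m, dry descent: Δz = 3.3 km ⇒ ΔT = +32.01°C; T = 34.48°C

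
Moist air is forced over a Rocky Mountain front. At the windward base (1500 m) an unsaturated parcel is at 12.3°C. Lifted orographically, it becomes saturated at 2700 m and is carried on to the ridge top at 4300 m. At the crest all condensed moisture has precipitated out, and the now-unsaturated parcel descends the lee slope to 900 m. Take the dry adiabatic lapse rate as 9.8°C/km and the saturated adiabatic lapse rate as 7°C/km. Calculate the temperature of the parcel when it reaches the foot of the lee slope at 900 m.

22.66°C

1500 → 2700 m (dry, 9.8°C/km): ΔT = -9.8 × 1.2 = -11.76°C → T = 0.54°C
2700 → 4300 m (saturated, 7°C/km): ΔT = -7 × 1.6 = -11.2°C → T = -10.66°C
4300 → 900 m (dry descent, 9.8°C/km): ΔT = +9.8 × 3.4 = +33.32°C → T = 22.66°C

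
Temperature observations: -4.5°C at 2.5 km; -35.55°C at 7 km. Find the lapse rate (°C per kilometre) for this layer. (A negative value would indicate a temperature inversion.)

6.9°C/km

Γ = −ΔT/Δz = (-4.5 − (-35.55)) / (7000 − 2500) m
  = 31.05°C / 4.5 km = 6.9°C/km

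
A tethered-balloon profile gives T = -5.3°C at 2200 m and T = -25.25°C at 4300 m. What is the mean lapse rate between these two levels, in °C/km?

9.5°C/km

Γ = −ΔT/Δz = (-5.3 − (-25.25)) / (4300 − 2200) m
  = 19.95°C / 2.1 km = 9.5°C/km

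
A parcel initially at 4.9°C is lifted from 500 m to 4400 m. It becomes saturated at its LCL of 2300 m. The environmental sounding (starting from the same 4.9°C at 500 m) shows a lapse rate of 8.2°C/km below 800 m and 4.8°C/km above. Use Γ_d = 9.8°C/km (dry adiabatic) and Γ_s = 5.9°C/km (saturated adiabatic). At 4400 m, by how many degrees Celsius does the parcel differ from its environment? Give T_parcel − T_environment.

Parcel:
  Dry to 2300 m: -9.8 × 1.8 km = -17.64°C, so T = -12.74°C.
  Saturated to 4400 m: -5.9 × 2.1 km = -12.39°C, so T = -25.13°C.
Environment:
  Environment, lower layer to 800 m: -8.2 × 0.3 km = -2.46°C, so T = 2.44°C.
  Environment, upper layer to 4400 m: -4.8 × 3.6 km = -17.28°C, so T = -14.84°C.
T_parcel − T_env = -25.13 − (-14.84) = -10.29°C

-10.29°C (parcel cooler than environment)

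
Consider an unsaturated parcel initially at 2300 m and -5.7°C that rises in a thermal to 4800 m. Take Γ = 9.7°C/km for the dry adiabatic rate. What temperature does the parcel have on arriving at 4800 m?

Dry adiabatic to 4800 m: -9.7 × 2.5 km = -24.25°C, so T = -29.95°C.

-29.95°C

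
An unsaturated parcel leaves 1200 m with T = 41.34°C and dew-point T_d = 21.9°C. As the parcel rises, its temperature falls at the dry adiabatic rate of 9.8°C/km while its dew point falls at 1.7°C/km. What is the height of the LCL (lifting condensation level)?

3600 m

T and T_d converge at 9.8 − 1.7 = 8.1°C per km
Height above start = (41.34 − 21.9) / 8.1 = 2.4 km
LCL altitude = 1200 m + 2400 m = 3600 m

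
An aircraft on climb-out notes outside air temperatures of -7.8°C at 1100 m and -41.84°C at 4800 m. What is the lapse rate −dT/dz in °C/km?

Γ = −ΔT/Δz = (-7.8 − (-41.84)) / (4800 − 1100) m
  = 34.04°C / 3.7 km = 9.2°C/km

9.2°C/km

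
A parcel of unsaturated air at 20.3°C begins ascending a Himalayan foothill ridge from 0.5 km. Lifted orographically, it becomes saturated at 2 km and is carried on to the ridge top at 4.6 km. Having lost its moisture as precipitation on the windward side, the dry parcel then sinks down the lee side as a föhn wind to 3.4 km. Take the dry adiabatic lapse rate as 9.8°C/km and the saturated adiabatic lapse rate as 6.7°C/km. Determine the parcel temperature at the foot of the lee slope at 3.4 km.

-0.06°C

Dry to 2000 m: -9.8 × 1.5 km = -14.7°C, so T = 5.6°C.
Saturated to 4600 m: -6.7 × 2.6 km = -17.42°C, so T = -11.82°C.
Dry descent to 3400 m: +9.8 × 1.2 km = +11.76°C, so T = -0.06°C.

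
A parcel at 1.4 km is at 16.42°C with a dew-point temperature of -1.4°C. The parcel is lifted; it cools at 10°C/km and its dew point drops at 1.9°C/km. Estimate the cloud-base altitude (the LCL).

T and T_d converge at 10 − 1.9 = 8.1°C per km
Height above start = (16.42 − (-1.4)) / 8.1 = 2.2 km
LCL altitude = 1400 m + 2200 m = 3600 m

3.6 km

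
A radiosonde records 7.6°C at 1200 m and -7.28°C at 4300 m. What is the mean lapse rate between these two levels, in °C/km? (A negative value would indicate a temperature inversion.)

4.8°C/km

Γ = −ΔT/Δz = (7.6 − (-7.28)) / (4300 − 1200) m
  = 14.88°C / 3.1 km = 4.8°C/km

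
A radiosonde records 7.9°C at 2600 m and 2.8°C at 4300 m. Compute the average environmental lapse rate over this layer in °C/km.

3°C/km

Γ = −ΔT/Δz = (7.9 − 2.8) / (4300 − 2600) m
  = 5.1°C / 1.7 km = 3°C/km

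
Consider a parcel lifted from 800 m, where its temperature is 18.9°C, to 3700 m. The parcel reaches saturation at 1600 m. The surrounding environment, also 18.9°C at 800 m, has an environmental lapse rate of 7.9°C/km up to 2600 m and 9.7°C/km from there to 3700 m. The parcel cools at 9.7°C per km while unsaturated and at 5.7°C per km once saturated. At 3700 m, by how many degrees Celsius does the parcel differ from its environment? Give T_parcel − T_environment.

+5.16°C (parcel warmer than environment)

Parcel:
  From 800 m to 1600 m (dry): cools by 9.7 × 0.8 = 7.76°C, giving 11.14°C.
  From 1600 m to 3700 m (saturated): cools by 5.7 × 2.1 = 11.97°C, giving -0.83°C.
Environment:
  From 800 m to 2600 m (environment, lower layer): cools by 7.9 × 1.8 = 14.22°C, giving 4.68°C.
  From 2600 m to 3700 m (environment, upper layer): cools by 9.7 × 1.1 = 10.67°C, giving -5.99°C.
T_parcel − T_env = -0.83 − (-5.99) = +5.16°C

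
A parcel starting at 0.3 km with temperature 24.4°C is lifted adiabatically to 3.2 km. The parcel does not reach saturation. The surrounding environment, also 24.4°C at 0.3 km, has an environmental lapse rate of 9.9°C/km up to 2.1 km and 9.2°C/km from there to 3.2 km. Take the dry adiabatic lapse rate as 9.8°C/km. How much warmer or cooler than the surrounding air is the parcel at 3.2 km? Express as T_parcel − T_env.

-0.48°C (parcel cooler than environment)

Parcel:
  From 300 m to 3200 m (dry): cools by 9.8 × 2.9 = 28.42°C, giving -4.02°C.
Environment:
  From 300 m to 2100 m (environment, lower layer): cools by 9.9 × 1.8 = 17.82°C, giving 6.58°C.
  From 2100 m to 3200 m (environment, upper layer): cools by 9.2 × 1.1 = 10.12°C, giving -3.54°C.
T_parcel − T_env = -4.02 − (-3.54) = -0.48°C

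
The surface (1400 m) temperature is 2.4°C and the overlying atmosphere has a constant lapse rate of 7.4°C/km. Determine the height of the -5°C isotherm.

2400 m

Height above start = (2.4 − (-5)) / 7.4 = 1 km
Altitude = 1400 m + 1000 m = 2400 m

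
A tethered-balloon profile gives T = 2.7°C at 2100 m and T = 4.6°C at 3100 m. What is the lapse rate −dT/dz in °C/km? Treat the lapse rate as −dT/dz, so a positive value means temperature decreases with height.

Γ = −ΔT/Δz = (2.7 − 4.6) / (3100 − 2100) m
  = -1.9°C / 1 km = -1.9°C/km

-1.9°C/km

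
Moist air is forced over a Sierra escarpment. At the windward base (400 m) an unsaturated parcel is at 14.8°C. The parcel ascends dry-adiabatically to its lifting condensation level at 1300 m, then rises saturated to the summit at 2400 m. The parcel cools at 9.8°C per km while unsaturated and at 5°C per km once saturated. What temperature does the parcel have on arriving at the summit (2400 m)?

0.48°C

400 → 1300 m (dry, 9.8°C/km): ΔT = -9.8 × 0.9 = -8.82°C → T = 5.98°C
1300 → 2400 m (saturated, 5°C/km): ΔT = -5 × 1.1 = -5.5°C → T = 0.48°C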